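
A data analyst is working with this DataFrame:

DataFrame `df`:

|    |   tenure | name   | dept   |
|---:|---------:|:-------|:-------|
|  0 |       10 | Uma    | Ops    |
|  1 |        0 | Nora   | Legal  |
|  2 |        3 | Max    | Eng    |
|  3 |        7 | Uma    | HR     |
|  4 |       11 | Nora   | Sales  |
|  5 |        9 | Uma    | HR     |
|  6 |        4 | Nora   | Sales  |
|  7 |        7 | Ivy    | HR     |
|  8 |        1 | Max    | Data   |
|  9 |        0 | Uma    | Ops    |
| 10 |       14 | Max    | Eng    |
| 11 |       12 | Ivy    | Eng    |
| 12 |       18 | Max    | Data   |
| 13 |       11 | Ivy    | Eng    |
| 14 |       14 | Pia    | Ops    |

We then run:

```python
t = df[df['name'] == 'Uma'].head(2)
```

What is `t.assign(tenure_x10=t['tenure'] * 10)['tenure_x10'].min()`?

70

filter rows where name == 'Uma':
   tenure name dept
0      10  Uma  Ops
3       7  Uma   HR
5       9  Uma   HR
9       0  Uma  Ops
take first 2 rows:
   tenure name dept
0      10  Uma  Ops
3       7  Uma   HR
add column tenure_x10 = t['tenure'] * 10:
   tenure name dept  tenure_x10
0      10  Uma  Ops         100
3       7  Uma   HR          70
min of column 'tenure_x10' → 70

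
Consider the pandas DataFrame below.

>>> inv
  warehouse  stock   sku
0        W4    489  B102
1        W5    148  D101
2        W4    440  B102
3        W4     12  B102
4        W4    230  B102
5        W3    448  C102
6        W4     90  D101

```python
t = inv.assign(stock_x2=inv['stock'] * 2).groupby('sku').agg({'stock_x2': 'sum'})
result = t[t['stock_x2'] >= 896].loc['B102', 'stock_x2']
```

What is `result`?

2342

add column stock_x2 = inv['stock'] * 2:
  warehouse  stock   sku  stock_x2
0        W4    489  B102       978
1        W5    148  D101       296
2        W4    440  B102       880
3        W4     12  B102        24
4        W4    230  B102       460
5        W3    448  C102       896
6        W4     90  D101       180
group by sku, sum of stock_x2:
      stock_x2
sku           
B102      2342
C102       896
D101       476
filter rows where stock_x2 >= 896:
      stock_x2
sku           
B102      2342
C102       896
Then the value at row 'B102', column 'stock_x2': 2342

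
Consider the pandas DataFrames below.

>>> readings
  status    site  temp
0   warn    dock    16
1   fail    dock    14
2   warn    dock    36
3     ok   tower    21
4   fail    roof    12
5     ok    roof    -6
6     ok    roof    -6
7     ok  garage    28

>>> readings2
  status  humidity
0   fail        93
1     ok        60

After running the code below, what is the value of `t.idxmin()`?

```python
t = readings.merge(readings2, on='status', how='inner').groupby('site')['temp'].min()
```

merge on 'status' (how='inner') → 6 rows:
  status    site  temp  humidity
0   fail    dock    14        93
1     ok   tower    21        60
2   fail    roof    12        93
3     ok    roof    -6        60
4     ok    roof    -6        60
5     ok  garage    28        60
group by site, min of temp:
site
dock      14
garage    28
roof      -6
tower     21
Name: temp, dtype: int64
Then the label with the smallest value: roof

roof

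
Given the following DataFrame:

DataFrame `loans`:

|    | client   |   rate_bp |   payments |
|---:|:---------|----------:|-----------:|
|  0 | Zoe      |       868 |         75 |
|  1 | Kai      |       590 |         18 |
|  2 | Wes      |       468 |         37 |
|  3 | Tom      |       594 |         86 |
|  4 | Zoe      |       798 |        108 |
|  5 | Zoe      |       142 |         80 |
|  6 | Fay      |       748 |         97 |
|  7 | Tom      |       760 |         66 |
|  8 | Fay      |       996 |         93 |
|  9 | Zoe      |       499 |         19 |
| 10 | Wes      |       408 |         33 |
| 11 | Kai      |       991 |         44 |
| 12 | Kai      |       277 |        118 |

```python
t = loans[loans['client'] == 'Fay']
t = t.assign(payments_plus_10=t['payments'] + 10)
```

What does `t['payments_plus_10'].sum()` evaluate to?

filter rows where client == 'Fay':
  client  rate_bp  payments
6    Fay      748        97
8    Fay      996        93
add column payments_plus_10 = t['payments'] + 10:
  client  rate_bp  payments  payments_plus_10
6    Fay      748        97               107
8    Fay      996        93               103
Reading off the sum of column 'payments_plus_10', we get 210.

210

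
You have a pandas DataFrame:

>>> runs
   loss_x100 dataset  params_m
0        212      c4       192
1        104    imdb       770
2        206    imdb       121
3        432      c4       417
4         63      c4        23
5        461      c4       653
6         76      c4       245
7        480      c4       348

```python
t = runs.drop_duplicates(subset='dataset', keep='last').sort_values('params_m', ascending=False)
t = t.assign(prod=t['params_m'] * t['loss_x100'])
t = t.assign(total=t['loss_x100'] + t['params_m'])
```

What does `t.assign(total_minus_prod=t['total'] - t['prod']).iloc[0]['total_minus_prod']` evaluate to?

-166212

drop duplicate dataset (keep=last):
   loss_x100 dataset  params_m
2        206    imdb       121
7        480      c4       348
sort by params_m descending:
   loss_x100 dataset  params_m
7        480      c4       348
2        206    imdb       121
add column prod = t['params_m'] * t['loss_x100']:
   loss_x100 dataset  params_m    prod
7        480      c4       348  167040
2        206    imdb       121   24926
add column total = t['loss_x100'] + t['params_m']:
   loss_x100 dataset  params_m    prod  total
7        480      c4       348  167040    828
2        206    imdb       121   24926    327
add column total_minus_prod = t['total'] - t['prod']:
   loss_x100 dataset  params_m    prod  total  total_minus_prod
7        480      c4       348  167040    828           -166212
2        206    imdb       121   24926    327            -24599
value at position 0, column 'total_minus_prod' → -166212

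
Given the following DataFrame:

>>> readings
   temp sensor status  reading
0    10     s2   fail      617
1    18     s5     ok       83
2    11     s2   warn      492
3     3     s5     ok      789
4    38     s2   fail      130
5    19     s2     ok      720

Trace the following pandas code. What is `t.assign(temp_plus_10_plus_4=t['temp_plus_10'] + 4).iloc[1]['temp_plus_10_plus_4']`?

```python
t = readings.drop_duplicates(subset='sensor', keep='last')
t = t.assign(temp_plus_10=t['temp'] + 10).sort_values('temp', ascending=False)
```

drop duplicate sensor (keep=last):
   temp sensor status  reading
3     3     s5     ok      789
5    19     s2     ok      720
add column temp_plus_10 = t['temp'] + 10:
   temp sensor status  reading  temp_plus_10
3     3     s5     ok      789            13
5    19     s2     ok      720            29
sort by temp descending:
   temp sensor status  reading  temp_plus_10
5    19     s2     ok      720            29
3     3     s5     ok      789            13
add column temp_plus_10_plus_4 = t['temp_plus_10'] + 4:
   temp sensor status  reading  temp_plus_10  temp_plus_10_plus_4
5    19     s2     ok      720            29                   33
3     3     s5     ok      789            13                   17
Hence 17.

17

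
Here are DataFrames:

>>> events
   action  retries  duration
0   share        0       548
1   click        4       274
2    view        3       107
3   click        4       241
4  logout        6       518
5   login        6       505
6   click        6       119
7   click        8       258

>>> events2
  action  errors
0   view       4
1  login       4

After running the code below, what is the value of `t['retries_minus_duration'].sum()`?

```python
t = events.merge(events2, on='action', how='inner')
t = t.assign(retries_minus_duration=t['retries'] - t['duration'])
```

merge on 'action' (how='inner') → 2 rows:
  action  retries  duration  errors
0   view        3       107       4
1  login        6       505       4
add column retries_minus_duration = t['retries'] - t['duration']:
  action  retries  duration  errors  retries_minus_duration
0   view        3       107       4                    -104
1  login        6       505       4                    -499
The sum of column 'retries_minus_duration' is -603.

-603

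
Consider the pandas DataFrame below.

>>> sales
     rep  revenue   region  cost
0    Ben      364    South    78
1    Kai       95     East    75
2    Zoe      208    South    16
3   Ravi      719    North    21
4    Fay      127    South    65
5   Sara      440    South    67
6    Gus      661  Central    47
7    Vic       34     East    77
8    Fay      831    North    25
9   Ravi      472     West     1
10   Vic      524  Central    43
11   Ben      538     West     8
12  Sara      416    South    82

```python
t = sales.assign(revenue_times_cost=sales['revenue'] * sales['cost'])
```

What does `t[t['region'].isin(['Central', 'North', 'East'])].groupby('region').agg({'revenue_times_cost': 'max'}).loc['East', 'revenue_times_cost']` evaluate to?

7125

add column revenue_times_cost = sales['revenue'] * sales['cost']:
     rep  revenue   region  cost  revenue_times_cost
0    Ben      364    South    78               28392
1    Kai       95     East    75                7125
2    Zoe      208    South    16                3328
3   Ravi      719    North    21               15099
4    Fay      127    South    65                8255
5   Sara      440    South    67               29480
6    Gus      661  Central    47               31067
7    Vic       34     East    77                2618
8    Fay      831    North    25               20775
9   Ravi      472     West     1                 472
10   Vic      524  Central    43               22532
11   Ben      538     West     8                4304
12  Sara      416    South    82               34112
filter rows where region in ['Central', 'North', 'East']:
     rep  revenue   region  cost  revenue_times_cost
1    Kai       95     East    75                7125
3   Ravi      719    North    21               15099
6    Gus      661  Central    47               31067
7    Vic       34     East    77                2618
8    Fay      831    North    25               20775
10   Vic      524  Central    43               22532
group by region, max of revenue_times_cost:
         revenue_times_cost
region                     
Central               31067
East                   7125
North                 20775
Hence 7125.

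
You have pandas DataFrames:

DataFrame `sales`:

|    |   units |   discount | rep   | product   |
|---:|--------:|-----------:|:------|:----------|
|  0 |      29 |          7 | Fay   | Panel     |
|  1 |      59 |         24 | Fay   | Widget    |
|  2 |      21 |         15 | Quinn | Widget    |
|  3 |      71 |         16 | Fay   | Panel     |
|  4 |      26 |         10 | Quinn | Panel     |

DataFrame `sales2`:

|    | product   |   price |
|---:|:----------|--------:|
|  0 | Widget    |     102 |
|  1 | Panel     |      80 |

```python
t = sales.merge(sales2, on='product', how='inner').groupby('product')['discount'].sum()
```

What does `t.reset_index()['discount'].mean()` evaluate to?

merge on 'product' (how='inner') → 5 rows:
   units  discount    rep product  price
0     29         7    Fay   Panel     80
1     59        24    Fay  Widget    102
2     21        15  Quinn  Widget    102
3     71        16    Fay   Panel     80
4     26        10  Quinn   Panel     80
group by product, sum of discount:
product
Panel     33
Widget    39
Name: discount, dtype: int64
reset_index():
  product  discount
0   Panel        33
1  Widget        39

36.0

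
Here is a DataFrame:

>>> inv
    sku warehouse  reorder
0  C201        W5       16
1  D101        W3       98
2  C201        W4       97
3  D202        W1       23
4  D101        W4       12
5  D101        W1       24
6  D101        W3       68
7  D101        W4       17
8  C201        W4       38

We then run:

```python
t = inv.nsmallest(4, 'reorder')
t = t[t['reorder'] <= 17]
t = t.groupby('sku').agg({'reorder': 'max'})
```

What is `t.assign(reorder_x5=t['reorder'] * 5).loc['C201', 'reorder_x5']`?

80

take 4 rows with smallest reorder:
    sku warehouse  reorder
4  D101        W4       12
0  C201        W5       16
7  D101        W4       17
3  D202        W1       23
filter rows where reorder <= 17:
    sku warehouse  reorder
4  D101        W4       12
0  C201        W5       16
7  D101        W4       17
group by sku, max of reorder:
      reorder
sku          
C201       16
D101       17
add column reorder_x5 = t['reorder'] * 5:
      reorder  reorder_x5
sku                      
C201       16          80
D101       17          85
Finally, value at row 'C201', column 'reorder_x5' = 80.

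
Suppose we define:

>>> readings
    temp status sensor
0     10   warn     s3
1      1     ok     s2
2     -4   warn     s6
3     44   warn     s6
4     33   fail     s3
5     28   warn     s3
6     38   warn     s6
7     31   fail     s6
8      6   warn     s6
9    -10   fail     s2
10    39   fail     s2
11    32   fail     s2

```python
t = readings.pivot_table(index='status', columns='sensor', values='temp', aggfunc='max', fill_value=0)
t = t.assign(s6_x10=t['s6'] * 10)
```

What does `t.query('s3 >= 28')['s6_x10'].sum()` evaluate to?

pivot: rows=status, cols=sensor, max(temp):
sensor  s2  s3  s6
status            
fail    39  33  31
ok       1   0   0
warn     0  28  44
add column s6_x10 = t['s6'] * 10:
sensor  s2  s3  s6  s6_x10
status                    
fail    39  33  31     310
ok       1   0   0       0
warn     0  28  44     440
filter rows where s3 >= 28:
sensor  s2  s3  s6  s6_x10
status                    
fail    39  33  31     310
warn     0  28  44     440

750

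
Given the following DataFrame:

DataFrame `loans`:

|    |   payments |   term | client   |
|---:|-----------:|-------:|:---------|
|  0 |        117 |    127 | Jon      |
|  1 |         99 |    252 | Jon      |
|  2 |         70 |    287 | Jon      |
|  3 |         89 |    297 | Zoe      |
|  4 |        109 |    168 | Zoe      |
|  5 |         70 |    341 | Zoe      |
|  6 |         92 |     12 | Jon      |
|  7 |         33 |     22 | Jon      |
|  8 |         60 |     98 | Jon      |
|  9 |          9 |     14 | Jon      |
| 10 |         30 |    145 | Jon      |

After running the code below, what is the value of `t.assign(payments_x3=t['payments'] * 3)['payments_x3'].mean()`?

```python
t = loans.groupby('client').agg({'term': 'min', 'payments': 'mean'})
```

229.625

group by client: min(term), mean(payments):
        term   payments
client                 
Jon       12  63.750000
Zoe      168  89.333333
add column payments_x3 = t['payments'] * 3:
        term   payments  payments_x3
client                              
Jon       12  63.750000       191.25
Zoe      168  89.333333       268.00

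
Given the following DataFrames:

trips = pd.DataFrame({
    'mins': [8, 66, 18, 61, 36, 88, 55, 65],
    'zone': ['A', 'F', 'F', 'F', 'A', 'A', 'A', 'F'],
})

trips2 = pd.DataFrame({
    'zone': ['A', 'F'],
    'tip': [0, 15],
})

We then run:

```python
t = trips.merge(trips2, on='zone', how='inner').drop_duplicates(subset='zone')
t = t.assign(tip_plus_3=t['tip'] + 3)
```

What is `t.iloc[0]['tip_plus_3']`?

3

merge on 'zone' (how='inner') → 8 rows:
   mins zone  tip
0     8    A    0
1    66    F   15
2    18    F   15
3    61    F   15
4    36    A    0
5    88    A    0
6    55    A    0
7    65    F   15
drop duplicate zone (keep=first):
   mins zone  tip
0     8    A    0
1    66    F   15
add column tip_plus_3 = t['tip'] + 3:
   mins zone  tip  tip_plus_3
0     8    A    0           3
1    66    F   15          18
Taking the value at position 0, column 'tip_plus_3' gives 3.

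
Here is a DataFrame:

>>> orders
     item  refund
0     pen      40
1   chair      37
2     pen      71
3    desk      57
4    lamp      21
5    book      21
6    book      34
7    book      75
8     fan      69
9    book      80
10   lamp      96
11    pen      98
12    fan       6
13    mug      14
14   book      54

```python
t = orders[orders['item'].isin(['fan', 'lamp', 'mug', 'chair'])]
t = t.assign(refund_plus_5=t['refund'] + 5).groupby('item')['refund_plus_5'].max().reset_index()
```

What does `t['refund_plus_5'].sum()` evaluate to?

236

filter rows where item in ['fan', 'lamp', 'mug', 'chair']:
     item  refund
1   chair      37
4    lamp      21
8     fan      69
10   lamp      96
12    fan       6
13    mug      14
add column refund_plus_5 = t['refund'] + 5:
     item  refund  refund_plus_5
1   chair      37             42
4    lamp      21             26
8     fan      69             74
10   lamp      96            101
12    fan       6             11
13    mug      14             19
group by item, max of refund_plus_5:
item
chair     42
fan       74
lamp     101
mug       19
Name: refund_plus_5, dtype: int64
reset_index():
    item  refund_plus_5
0  chair             42
1    fan             74
2   lamp            101
3    mug             19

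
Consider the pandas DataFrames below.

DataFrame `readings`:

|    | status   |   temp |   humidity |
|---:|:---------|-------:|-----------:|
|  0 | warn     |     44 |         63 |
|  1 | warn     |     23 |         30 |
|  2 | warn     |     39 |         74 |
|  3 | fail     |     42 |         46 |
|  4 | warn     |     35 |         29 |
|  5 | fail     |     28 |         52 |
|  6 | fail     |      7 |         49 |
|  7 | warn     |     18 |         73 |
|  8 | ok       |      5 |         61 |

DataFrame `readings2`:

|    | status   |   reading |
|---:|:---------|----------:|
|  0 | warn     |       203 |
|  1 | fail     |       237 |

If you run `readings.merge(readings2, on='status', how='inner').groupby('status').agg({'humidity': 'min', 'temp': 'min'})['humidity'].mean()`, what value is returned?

37.5

merge on 'status' (how='inner') → 8 rows:
  status  temp  humidity  reading
0   warn    44        63      203
1   warn    23        30      203
2   warn    39        74      203
3   fail    42        46      237
4   warn    35        29      203
5   fail    28        52      237
6   fail     7        49      237
7   warn    18        73      203
group by status: min(humidity), min(temp):
        humidity  temp
status                
fail          46     7
warn          29    18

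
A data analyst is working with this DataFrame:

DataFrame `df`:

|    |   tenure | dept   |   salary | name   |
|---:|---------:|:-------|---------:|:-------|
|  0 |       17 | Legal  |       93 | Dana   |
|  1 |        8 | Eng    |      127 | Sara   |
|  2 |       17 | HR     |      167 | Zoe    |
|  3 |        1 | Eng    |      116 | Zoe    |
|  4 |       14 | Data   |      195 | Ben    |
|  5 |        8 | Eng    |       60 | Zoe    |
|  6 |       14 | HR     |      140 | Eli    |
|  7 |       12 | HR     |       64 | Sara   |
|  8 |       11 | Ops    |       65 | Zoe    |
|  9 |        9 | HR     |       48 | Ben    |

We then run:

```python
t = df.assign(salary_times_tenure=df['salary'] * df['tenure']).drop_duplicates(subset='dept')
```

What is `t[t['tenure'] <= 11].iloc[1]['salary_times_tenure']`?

715

add column salary_times_tenure = df['salary'] * df['tenure']:
   tenure   dept  salary  name  salary_times_tenure
0      17  Legal      93  Dana                 1581
1       8    Eng     127  Sara                 1016
2      17     HR     167   Zoe                 2839
3       1    Eng     116   Zoe                  116
4      14   Data     195   Ben                 2730
5       8    Eng      60   Zoe                  480
6      14     HR     140   Eli                 1960
7      12     HR      64  Sara                  768
8      11    Ops      65   Zoe                  715
9       9     HR      48   Ben                  432
drop duplicate dept (keep=first):
   tenure   dept  salary  name  salary_times_tenure
0      17  Legal      93  Dana                 1581
1       8    Eng     127  Sara                 1016
2      17     HR     167   Zoe                 2839
4      14   Data     195   Ben                 2730
8      11    Ops      65   Zoe                  715
filter rows where tenure <= 11:
   tenure dept  salary  name  salary_times_tenure
1       8  Eng     127  Sara                 1016
8      11  Ops      65   Zoe                  715
So iloc[1]['salary_times_tenure'] = 715.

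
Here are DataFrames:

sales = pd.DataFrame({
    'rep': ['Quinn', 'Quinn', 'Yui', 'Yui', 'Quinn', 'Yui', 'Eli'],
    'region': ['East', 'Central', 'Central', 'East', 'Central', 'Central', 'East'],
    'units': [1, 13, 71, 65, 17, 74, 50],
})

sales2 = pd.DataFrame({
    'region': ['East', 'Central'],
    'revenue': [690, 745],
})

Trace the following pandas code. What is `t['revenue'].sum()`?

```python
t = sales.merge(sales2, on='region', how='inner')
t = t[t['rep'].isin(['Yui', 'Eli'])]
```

merge on 'region' (how='inner') → 7 rows:
     rep   region  units  revenue
0  Quinn     East      1      690
1  Quinn  Central     13      745
2    Yui  Central     71      745
3    Yui     East     65      690
4  Quinn  Central     17      745
5    Yui  Central     74      745
6    Eli     East     50      690
filter rows where rep in ['Yui', 'Eli']:
   rep   region  units  revenue
2  Yui  Central     71      745
3  Yui     East     65      690
5  Yui  Central     74      745
6  Eli     East     50      690
Hence 2870.

2870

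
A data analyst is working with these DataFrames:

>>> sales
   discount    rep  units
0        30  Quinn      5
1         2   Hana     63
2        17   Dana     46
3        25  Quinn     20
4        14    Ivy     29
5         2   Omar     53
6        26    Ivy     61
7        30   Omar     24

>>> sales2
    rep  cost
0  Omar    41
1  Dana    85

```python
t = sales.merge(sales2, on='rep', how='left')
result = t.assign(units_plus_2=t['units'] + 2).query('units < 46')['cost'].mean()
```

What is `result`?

merge on 'rep' (how='left') → 8 rows:
   discount    rep  units  cost
0        30  Quinn      5   NaN
1         2   Hana     63   NaN
2        17   Dana     46  85.0
3        25  Quinn     20   NaN
4        14    Ivy     29   NaN
5         2   Omar     53  41.0
6        26    Ivy     61   NaN
7        30   Omar     24  41.0
add column units_plus_2 = t['units'] + 2:
   discount    rep  units  cost  units_plus_2
0        30  Quinn      5   NaN             7
1         2   Hana     63   NaN            65
2        17   Dana     46  85.0            48
3        25  Quinn     20   NaN            22
4        14    Ivy     29   NaN            31
5         2   Omar     53  41.0            55
6        26    Ivy     61   NaN            63
7        30   Omar     24  41.0            26
filter rows where units < 46:
   discount    rep  units  cost  units_plus_2
0        30  Quinn      5   NaN             7
3        25  Quinn     20   NaN            22
4        14    Ivy     29   NaN            31
7        30   Omar     24  41.0            26
mean of column 'cost' → 41.0

41.0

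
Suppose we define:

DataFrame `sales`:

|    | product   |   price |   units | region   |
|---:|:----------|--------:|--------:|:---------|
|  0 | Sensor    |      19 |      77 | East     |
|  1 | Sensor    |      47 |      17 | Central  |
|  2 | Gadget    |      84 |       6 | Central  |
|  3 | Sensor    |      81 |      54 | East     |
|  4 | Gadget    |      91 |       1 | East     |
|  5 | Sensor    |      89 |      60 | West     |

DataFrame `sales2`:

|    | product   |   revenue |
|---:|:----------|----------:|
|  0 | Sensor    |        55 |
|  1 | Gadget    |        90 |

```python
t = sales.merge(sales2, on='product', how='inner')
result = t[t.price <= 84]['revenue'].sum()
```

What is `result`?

255

merge on 'product' (how='inner') → 6 rows:
  product  price  units   region  revenue
0  Sensor     19     77     East       55
1  Sensor     47     17  Central       55
2  Gadget     84      6  Central       90
3  Sensor     81     54     East       55
4  Gadget     91      1     East       90
5  Sensor     89     60     West       55
filter rows where price <= 84:
  product  price  units   region  revenue
0  Sensor     19     77     East       55
1  Sensor     47     17  Central       55
2  Gadget     84      6  Central       90
3  Sensor     81     54     East       55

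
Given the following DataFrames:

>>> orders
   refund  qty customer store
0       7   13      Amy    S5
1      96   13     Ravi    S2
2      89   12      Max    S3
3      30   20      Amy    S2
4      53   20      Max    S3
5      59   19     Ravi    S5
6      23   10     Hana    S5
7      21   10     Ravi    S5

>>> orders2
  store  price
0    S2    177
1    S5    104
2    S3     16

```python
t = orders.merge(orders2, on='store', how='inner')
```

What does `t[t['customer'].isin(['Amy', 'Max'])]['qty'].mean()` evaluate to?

merge on 'store' (how='inner') → 8 rows:
   refund  qty customer store  price
0       7   13      Amy    S5    104
1      96   13     Ravi    S2    177
2      89   12      Max    S3     16
3      30   20      Amy    S2    177
4      53   20      Max    S3     16
5      59   19     Ravi    S5    104
6      23   10     Hana    S5    104
7      21   10     Ravi    S5    104
filter rows where customer in ['Amy', 'Max']:
   refund  qty customer store  price
0       7   13      Amy    S5    104
2      89   12      Max    S3     16
3      30   20      Amy    S2    177
4      53   20      Max    S3     16

16.25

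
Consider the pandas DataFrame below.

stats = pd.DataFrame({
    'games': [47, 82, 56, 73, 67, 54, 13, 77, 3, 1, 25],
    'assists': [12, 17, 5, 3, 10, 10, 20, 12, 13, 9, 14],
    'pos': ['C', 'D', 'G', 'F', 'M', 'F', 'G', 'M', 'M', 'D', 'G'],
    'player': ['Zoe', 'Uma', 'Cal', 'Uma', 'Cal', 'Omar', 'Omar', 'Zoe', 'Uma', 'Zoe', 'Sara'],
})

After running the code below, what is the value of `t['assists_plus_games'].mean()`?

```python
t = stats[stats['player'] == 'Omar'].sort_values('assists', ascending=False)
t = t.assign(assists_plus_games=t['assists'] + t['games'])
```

filter rows where player == 'Omar':
   games  assists pos player
5     54       10   F   Omar
6     13       20   G   Omar
sort by assists descending:
   games  assists pos player
6     13       20   G   Omar
5     54       10   F   Omar
add column assists_plus_games = t['assists'] + t['games']:
   games  assists pos player  assists_plus_games
6     13       20   G   Omar                  33
5     54       10   F   Omar                  64

48.5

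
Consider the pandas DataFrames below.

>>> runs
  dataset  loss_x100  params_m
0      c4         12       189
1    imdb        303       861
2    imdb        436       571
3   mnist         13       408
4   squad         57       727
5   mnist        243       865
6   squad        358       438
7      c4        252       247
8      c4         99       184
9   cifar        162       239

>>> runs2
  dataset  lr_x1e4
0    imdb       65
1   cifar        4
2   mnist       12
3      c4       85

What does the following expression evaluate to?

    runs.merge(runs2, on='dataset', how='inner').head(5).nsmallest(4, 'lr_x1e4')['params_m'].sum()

2705

merge on 'dataset' (how='inner') → 8 rows:
  dataset  loss_x100  params_m  lr_x1e4
0      c4         12       189       85
1    imdb        303       861       65
2    imdb        436       571       65
3   mnist         13       408       12
4   mnist        243       865       12
5      c4        252       247       85
6      c4         99       184       85
7   cifar        162       239        4
take first 5 rows:
  dataset  loss_x100  params_m  lr_x1e4
0      c4         12       189       85
1    imdb        303       861       65
2    imdb        436       571       65
3   mnist         13       408       12
4   mnist        243       865       12
take 4 rows with smallest lr_x1e4:
  dataset  loss_x100  params_m  lr_x1e4
3   mnist         13       408       12
4   mnist        243       865       12
1    imdb        303       861       65
2    imdb        436       571       65
Taking the sum of column 'params_m' gives 2705.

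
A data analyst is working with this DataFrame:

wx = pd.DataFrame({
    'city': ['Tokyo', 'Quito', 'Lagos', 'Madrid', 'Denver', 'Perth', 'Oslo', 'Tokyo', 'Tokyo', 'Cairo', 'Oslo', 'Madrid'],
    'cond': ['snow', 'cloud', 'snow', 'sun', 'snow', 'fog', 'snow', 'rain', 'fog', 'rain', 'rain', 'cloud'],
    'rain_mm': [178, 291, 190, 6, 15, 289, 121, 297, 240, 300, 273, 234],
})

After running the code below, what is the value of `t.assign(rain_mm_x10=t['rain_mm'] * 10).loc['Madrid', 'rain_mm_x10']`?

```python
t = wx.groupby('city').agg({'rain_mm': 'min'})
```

group by city, min of rain_mm:
        rain_mm
city           
Cairo       300
Denver       15
Lagos       190
Madrid        6
Oslo        121
Perth       289
Quito       291
Tokyo       178
add column rain_mm_x10 = t['rain_mm'] * 10:
        rain_mm  rain_mm_x10
city                        
Cairo       300         3000
Denver       15          150
Lagos       190         1900
Madrid        6           60
Oslo        121         1210
Perth       289         2890
Quito       291         2910
Tokyo       178         1780
Taking the value at row 'Madrid', column 'rain_mm_x10' gives 60.

60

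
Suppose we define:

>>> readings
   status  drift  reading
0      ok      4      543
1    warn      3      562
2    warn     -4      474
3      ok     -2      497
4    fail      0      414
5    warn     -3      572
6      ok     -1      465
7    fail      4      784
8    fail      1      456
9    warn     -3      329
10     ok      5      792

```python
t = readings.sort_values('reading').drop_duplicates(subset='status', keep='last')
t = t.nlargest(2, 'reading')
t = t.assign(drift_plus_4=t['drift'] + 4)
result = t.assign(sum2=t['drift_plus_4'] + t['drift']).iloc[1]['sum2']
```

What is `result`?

12

sort by reading:
   status  drift  reading
9    warn     -3      329
4    fail      0      414
8    fail      1      456
6      ok     -1      465
2    warn     -4      474
3      ok     -2      497
0      ok      4      543
1    warn      3      562
5    warn     -3      572
7    fail      4      784
10     ok      5      792
drop duplicate status (keep=last):
   status  drift  reading
5    warn     -3      572
7    fail      4      784
10     ok      5      792
take 2 rows with largest reading:
   status  drift  reading
10     ok      5      792
7    fail      4      784
add column drift_plus_4 = t['drift'] + 4:
   status  drift  reading  drift_plus_4
10     ok      5      792             9
7    fail      4      784             8
add column sum2 = t['drift_plus_4'] + t['drift']:
   status  drift  reading  drift_plus_4  sum2
10     ok      5      792             9    14
7    fail      4      784             8    12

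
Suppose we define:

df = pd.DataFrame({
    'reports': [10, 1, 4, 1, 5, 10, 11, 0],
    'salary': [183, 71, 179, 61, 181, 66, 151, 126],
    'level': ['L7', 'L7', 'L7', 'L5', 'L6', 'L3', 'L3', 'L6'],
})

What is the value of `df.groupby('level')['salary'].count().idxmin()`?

group by level, count of salary:
level
L3    2
L5    1
L6    2
L7    3
Name: salary, dtype: int64
label with the smallest value → L5

L5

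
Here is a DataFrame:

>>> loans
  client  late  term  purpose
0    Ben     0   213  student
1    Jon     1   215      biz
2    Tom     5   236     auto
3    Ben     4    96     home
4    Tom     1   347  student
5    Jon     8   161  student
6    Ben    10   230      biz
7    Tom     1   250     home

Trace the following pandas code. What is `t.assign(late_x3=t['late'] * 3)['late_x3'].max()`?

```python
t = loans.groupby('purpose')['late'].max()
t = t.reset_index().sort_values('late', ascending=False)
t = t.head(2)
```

group by purpose, max of late:
purpose
auto        5
biz        10
home        4
student     8
Name: late, dtype: int64
reset_index():
   purpose  late
0     auto     5
1      biz    10
2     home     4
3  student     8
sort by late descending:
   purpose  late
1      biz    10
3  student     8
0     auto     5
2     home     4
take first 2 rows:
   purpose  late
1      biz    10
3  student     8
add column late_x3 = t['late'] * 3:
   purpose  late  late_x3
1      biz    10       30
3  student     8       24
Reading off the max of column 'late_x3', we get 30.

30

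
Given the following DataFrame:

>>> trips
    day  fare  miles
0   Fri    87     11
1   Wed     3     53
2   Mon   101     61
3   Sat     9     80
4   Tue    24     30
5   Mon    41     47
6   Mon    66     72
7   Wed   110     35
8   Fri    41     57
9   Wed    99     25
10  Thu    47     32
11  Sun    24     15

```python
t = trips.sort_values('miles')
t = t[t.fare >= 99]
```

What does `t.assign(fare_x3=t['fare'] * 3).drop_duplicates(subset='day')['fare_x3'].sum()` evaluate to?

600

sort by miles:
    day  fare  miles
0   Fri    87     11
11  Sun    24     15
9   Wed    99     25
4   Tue    24     30
10  Thu    47     32
7   Wed   110     35
5   Mon    41     47
1   Wed     3     53
8   Fri    41     57
2   Mon   101     61
6   Mon    66     72
3   Sat     9     80
filter rows where fare >= 99:
   day  fare  miles
9  Wed    99     25
7  Wed   110     35
2  Mon   101     61
add column fare_x3 = t['fare'] * 3:
   day  fare  miles  fare_x3
9  Wed    99     25      297
7  Wed   110     35      330
2  Mon   101     61      303
drop duplicate day (keep=first):
   day  fare  miles  fare_x3
9  Wed    99     25      297
2  Mon   101     61      303
Hence 600.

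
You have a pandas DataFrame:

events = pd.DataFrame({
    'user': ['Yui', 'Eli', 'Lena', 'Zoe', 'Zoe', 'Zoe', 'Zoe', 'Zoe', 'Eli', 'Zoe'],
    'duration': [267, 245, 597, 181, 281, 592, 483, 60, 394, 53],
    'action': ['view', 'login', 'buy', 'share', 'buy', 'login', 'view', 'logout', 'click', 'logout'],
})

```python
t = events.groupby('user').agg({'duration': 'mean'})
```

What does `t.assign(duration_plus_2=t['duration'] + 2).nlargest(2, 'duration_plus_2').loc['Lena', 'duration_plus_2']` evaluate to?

group by user, mean of duration:
      duration
user          
Eli      319.5
Lena     597.0
Yui      267.0
Zoe      275.0
add column duration_plus_2 = t['duration'] + 2:
      duration  duration_plus_2
user                           
Eli      319.5            321.5
Lena     597.0            599.0
Yui      267.0            269.0
Zoe      275.0            277.0
take 2 rows with largest duration_plus_2:
      duration  duration_plus_2
user                           
Lena     597.0            599.0
Eli      319.5            321.5
Hence 599.0.

599.0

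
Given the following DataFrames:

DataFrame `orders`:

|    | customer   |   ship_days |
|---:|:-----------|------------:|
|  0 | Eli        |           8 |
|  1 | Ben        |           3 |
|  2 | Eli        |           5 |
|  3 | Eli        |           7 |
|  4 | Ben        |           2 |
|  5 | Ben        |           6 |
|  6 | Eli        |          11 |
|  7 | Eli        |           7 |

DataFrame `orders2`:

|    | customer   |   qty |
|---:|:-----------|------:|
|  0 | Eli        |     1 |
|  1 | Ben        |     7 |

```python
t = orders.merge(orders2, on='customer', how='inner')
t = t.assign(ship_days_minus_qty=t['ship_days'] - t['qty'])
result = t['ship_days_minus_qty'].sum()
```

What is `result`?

merge on 'customer' (how='inner') → 8 rows:
  customer  ship_days  qty
0      Eli          8    1
1      Ben          3    7
2      Eli          5    1
3      Eli          7    1
4      Ben          2    7
5      Ben          6    7
6      Eli         11    1
7      Eli          7    1
add column ship_days_minus_qty = t['ship_days'] - t['qty']:
  customer  ship_days  qty  ship_days_minus_qty
0      Eli          8    1                    7
1      Ben          3    7                   -4
2      Eli          5    1                    4
3      Eli          7    1                    6
4      Ben          2    7                   -5
5      Ben          6    7                   -1
6      Eli         11    1                   10
7      Eli          7    1                    6
The sum of column 'ship_days_minus_qty' is 23.

23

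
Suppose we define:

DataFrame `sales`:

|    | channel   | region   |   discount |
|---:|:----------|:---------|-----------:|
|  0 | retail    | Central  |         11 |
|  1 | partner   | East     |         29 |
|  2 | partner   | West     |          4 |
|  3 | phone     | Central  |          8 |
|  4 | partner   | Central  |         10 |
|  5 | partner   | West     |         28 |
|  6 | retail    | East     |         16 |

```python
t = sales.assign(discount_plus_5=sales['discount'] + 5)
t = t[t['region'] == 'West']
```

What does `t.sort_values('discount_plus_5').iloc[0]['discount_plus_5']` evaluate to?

9

add column discount_plus_5 = sales['discount'] + 5:
   channel   region  discount  discount_plus_5
0   retail  Central        11               16
1  partner     East        29               34
2  partner     West         4                9
3    phone  Central         8               13
4  partner  Central        10               15
5  partner     West        28               33
6   retail     East        16               21
filter rows where region == 'West':
   channel region  discount  discount_plus_5
2  partner   West         4                9
5  partner   West        28               33
sort by discount_plus_5:
   channel region  discount  discount_plus_5
2  partner   West         4                9
5  partner   West        28               33
Hence 9.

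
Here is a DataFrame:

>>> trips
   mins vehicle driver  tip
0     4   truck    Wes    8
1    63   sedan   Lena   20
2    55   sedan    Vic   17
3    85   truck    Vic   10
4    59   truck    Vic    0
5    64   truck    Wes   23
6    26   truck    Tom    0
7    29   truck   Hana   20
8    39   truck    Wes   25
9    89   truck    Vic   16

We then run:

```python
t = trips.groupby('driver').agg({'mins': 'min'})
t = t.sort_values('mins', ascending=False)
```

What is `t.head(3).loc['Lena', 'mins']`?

group by driver, min of mins:
        mins
driver      
Hana      29
Lena      63
Tom       26
Vic       55
Wes        4
sort by mins descending:
        mins
driver      
Lena      63
Vic       55
Hana      29
Tom       26
Wes        4
take first 3 rows:
        mins
driver      
Lena      63
Vic       55
Hana      29

63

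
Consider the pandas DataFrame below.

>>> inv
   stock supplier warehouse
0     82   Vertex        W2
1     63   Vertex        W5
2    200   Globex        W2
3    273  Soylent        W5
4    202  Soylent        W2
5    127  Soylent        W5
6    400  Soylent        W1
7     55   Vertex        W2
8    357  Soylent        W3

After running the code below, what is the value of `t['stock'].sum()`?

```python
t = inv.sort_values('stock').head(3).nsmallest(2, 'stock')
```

118

sort by stock:
   stock supplier warehouse
7     55   Vertex        W2
1     63   Vertex        W5
0     82   Vertex        W2
5    127  Soylent        W5
2    200   Globex        W2
4    202  Soylent        W2
3    273  Soylent        W5
8    357  Soylent        W3
6    400  Soylent        W1
take first 3 rows:
   stock supplier warehouse
7     55   Vertex        W2
1     63   Vertex        W5
0     82   Vertex        W2
take 2 rows with smallest stock:
   stock supplier warehouse
7     55   Vertex        W2
1     63   Vertex        W5
sum of column 'stock' → 118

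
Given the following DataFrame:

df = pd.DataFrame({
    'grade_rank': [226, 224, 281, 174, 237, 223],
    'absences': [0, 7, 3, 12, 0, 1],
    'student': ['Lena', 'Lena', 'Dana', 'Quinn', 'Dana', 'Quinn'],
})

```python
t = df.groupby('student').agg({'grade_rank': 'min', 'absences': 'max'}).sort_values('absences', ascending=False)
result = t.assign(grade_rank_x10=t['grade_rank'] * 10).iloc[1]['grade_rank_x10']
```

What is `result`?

2240

group by student: min(grade_rank), max(absences):
         grade_rank  absences
student                      
Dana            237         3
Lena            224         7
Quinn           174        12
sort by absences descending:
         grade_rank  absences
student                      
Quinn           174        12
Lena            224         7
Dana            237         3
add column grade_rank_x10 = t['grade_rank'] * 10:
         grade_rank  absences  grade_rank_x10
student                                      
Quinn           174        12            1740
Lena            224         7            2240
Dana            237         3            2370
value at position 1, column 'grade_rank_x10' → 2240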